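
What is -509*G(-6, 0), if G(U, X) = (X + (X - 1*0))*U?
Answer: 0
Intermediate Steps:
G(U, X) = 2*U*X (G(U, X) = (X + (X + 0))*U = (X + X)*U = (2*X)*U = 2*U*X)
-509*G(-6, 0) = -1018*(-6)*0 = -509*0 = 0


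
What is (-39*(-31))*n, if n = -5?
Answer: -6045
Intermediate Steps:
(-39*(-31))*n = -39*(-31)*(-5) = 1209*(-5) = -6045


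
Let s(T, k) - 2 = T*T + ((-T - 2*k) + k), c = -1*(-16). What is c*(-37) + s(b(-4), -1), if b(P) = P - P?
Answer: -589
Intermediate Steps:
b(P) = 0
c = 16
s(T, k) = 2 + T**2 - T - k (s(T, k) = 2 + (T*T + ((-T - 2*k) + k)) = 2 + (T**2 + (-T - k)) = 2 + (T**2 - T - k) = 2 + T**2 - T - k)
c*(-37) + s(b(-4), -1) = 16*(-37) + (2 + 0**2 - 1*0 - 1*(-1)) = -592 + (2 + 0 + 0 + 1) = -592 + 3 = -589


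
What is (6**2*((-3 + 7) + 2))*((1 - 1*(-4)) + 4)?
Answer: 1944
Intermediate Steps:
(6**2*((-3 + 7) + 2))*((1 - 1*(-4)) + 4) = (36*(4 + 2))*((1 + 4) + 4) = (36*6)*(5 + 4) = 216*9 = 1944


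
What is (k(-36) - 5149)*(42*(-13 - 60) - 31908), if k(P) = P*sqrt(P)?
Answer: 180081126 + 7554384*I ≈ 1.8008e+8 + 7.5544e+6*I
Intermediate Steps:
k(P) = P**(3/2)
(k(-36) - 5149)*(42*(-13 - 60) - 31908) = ((-36)**(3/2) - 5149)*(42*(-13 - 60) - 31908) = (-216*I - 5149)*(42*(-73) - 31908) = (-5149 - 216*I)*(-3066 - 31908) = (-5149 - 216*I)*(-34974) = 180081126 + 7554384*I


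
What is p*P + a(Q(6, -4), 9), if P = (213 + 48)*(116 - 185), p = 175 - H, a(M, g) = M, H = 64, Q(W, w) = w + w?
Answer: -1999007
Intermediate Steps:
Q(W, w) = 2*w
p = 111 (p = 175 - 1*64 = 175 - 64 = 111)
P = -18009 (P = 261*(-69) = -18009)
p*P + a(Q(6, -4), 9) = 111*(-18009) + 2*(-4) = -1998999 - 8 = -1999007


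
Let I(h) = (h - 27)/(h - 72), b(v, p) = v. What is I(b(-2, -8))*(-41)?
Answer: -1189/74 ≈ -16.068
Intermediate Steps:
I(h) = (-27 + h)/(-72 + h)
I(b(-2, -8))*(-41) = ((-27 - 2)/(-72 - 2))*(-41) = (-29/(-74))*(-41) = -1/74*(-29)*(-41) = (29/74)*(-41) = -1189/74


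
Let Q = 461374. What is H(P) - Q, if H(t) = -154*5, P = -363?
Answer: -462144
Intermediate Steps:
H(t) = -770
H(P) - Q = -770 - 1*461374 = -770 - 461374 = -462144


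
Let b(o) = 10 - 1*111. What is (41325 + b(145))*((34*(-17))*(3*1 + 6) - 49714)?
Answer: -2263857184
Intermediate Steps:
b(o) = -101 (b(o) = 10 - 111 = -101)
(41325 + b(145))*((34*(-17))*(3*1 + 6) - 49714) = (41325 - 101)*((34*(-17))*(3*1 + 6) - 49714) = 41224*(-578*(3 + 6) - 49714) = 41224*(-578*9 - 49714) = 41224*(-5202 - 49714) = 41224*(-54916) = -2263857184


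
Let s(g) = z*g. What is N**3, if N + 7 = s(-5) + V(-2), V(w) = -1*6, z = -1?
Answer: -512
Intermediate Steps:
V(w) = -6
s(g) = -g
N = -8 (N = -7 + (-1*(-5) - 6) = -7 + (5 - 6) = -7 - 1 = -8)
N**3 = (-8)**3 = -512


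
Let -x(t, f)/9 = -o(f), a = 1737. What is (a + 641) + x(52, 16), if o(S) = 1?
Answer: 2387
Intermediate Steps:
x(t, f) = 9 (x(t, f) = -(-9) = -9*(-1) = 9)
(a + 641) + x(52, 16) = (1737 + 641) + 9 = 2378 + 9 = 2387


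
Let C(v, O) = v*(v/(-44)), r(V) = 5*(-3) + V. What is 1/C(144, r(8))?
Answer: -11/5184 ≈ -0.0021219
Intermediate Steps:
r(V) = -15 + V
C(v, O) = -v**2/44 (C(v, O) = v*(v*(-1/44)) = v*(-v/44) = -v**2/44)
1/C(144, r(8)) = 1/(-1/44*144**2) = 1/(-1/44*20736) = 1/(-5184/11) = -11/5184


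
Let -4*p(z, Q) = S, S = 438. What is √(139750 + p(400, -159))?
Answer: √558562/2 ≈ 373.69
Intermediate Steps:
p(z, Q) = -219/2 (p(z, Q) = -¼*438 = -219/2)
√(139750 + p(400, -159)) = √(139750 - 219/2) = √(279281/2) = √558562/2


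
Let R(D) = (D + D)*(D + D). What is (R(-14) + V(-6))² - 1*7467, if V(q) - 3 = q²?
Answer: 669862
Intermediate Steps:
R(D) = 4*D² (R(D) = (2*D)*(2*D) = 4*D²)
V(q) = 3 + q²
(R(-14) + V(-6))² - 1*7467 = (4*(-14)² + (3 + (-6)²))² - 1*7467 = (4*196 + (3 + 36))² - 7467 = (784 + 39)² - 7467 = 823² - 7467 = 677329 - 7467 = 669862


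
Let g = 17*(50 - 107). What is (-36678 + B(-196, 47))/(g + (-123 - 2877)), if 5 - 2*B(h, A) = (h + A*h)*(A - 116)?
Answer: 722503/7938 ≈ 91.018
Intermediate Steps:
B(h, A) = 5/2 - (-116 + A)*(h + A*h)/2 (B(h, A) = 5/2 - (h + A*h)*(A - 116)/2 = 5/2 - (h + A*h)*(-116 + A)/2 = 5/2 - (-116 + A)*(h + A*h)/2)
g = -969 (g = 17*(-57) = -969)
(-36678 + B(-196, 47))/(g + (-123 - 2877)) = (-36678 + (5/2 + 58*(-196) - ½*(-196)*47² + (115/2)*47*(-196)))/(-969 + (-123 - 2877)) = (-36678 + (5/2 - 11368 - ½*(-196)*2209 - 529690))/(-969 - 3000) = (-36678 + (5/2 - 11368 + 216482 - 529690))/(-3969) = (-36678 - 649147/2)*(-1/3969) = -722503/2*(-1/3969) = 722503/7938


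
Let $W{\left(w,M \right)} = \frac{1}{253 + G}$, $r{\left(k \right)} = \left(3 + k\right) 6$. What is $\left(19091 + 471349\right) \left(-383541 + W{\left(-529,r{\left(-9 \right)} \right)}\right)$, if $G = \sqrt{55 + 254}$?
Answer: $- \frac{599110749803334}{3185} - \frac{24522 \sqrt{309}}{3185} \approx -1.881 \cdot 10^{11}$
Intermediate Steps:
$G = \sqrt{309} \approx 17.578$
$r{\left(k \right)} = 18 + 6 k$
$W{\left(w,M \right)} = \frac{1}{253 + \sqrt{309}}$
$\left(19091 + 471349\right) \left(-383541 + W{\left(-529,r{\left(-9 \right)} \right)}\right) = \left(19091 + 471349\right) \left(-383541 + \left(\frac{253}{63700} - \frac{\sqrt{309}}{63700}\right)\right) = 490440 \left(- \frac{24431561447}{63700} - \frac{\sqrt{309}}{63700}\right) = - \frac{599110749803334}{3185} - \frac{24522 \sqrt{309}}{3185}$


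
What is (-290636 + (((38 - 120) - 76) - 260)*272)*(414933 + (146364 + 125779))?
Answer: -277806813232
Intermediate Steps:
(-290636 + (((38 - 120) - 76) - 260)*272)*(414933 + (146364 + 125779)) = (-290636 + ((-82 - 76) - 260)*272)*(414933 + 272143) = (-290636 + (-158 - 260)*272)*687076 = (-290636 - 418*272)*687076 = (-290636 - 113696)*687076 = -404332*687076 = -277806813232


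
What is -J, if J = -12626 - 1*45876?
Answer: 58502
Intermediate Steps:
J = -58502 (J = -12626 - 45876 = -58502)
-J = -1*(-58502) = 58502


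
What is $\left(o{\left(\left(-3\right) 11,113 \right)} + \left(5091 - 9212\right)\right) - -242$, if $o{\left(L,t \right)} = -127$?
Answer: $-4006$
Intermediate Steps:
$\left(o{\left(\left(-3\right) 11,113 \right)} + \left(5091 - 9212\right)\right) - -242 = \left(-127 + \left(5091 - 9212\right)\right) - -242 = \left(-127 - 4121\right) + 242 = -4248 + 242 = -4006$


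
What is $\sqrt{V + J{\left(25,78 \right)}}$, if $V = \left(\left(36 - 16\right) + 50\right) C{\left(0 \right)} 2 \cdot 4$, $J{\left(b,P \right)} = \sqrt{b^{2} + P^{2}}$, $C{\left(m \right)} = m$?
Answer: $\sqrt[4]{6709} \approx 9.0503$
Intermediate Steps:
$J{\left(b,P \right)} = \sqrt{P^{2} + b^{2}}$
$V = 0$ ($V = \left(\left(36 - 16\right) + 50\right) 0 \cdot 2 \cdot 4 = \left(20 + 50\right) 0 \cdot 4 = 70 \cdot 0 = 0$)
$\sqrt{V + J{\left(25,78 \right)}} = \sqrt{0 + \sqrt{78^{2} + 25^{2}}} = \sqrt{0 + \sqrt{6084 + 625}} = \sqrt{0 + \sqrt{6709}} = \sqrt{\sqrt{6709}} = \sqrt[4]{6709}$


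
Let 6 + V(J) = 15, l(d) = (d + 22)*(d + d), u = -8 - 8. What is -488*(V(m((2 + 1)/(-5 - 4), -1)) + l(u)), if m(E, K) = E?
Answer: 89304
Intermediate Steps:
u = -16
l(d) = 2*d*(22 + d) (l(d) = (22 + d)*(2*d) = 2*d*(22 + d))
V(J) = 9 (V(J) = -6 + 15 = 9)
-488*(V(m((2 + 1)/(-5 - 4), -1)) + l(u)) = -488*(9 + 2*(-16)*(22 - 16)) = -488*(9 + 2*(-16)*6) = -488*(9 - 192) = -488*(-183) = 89304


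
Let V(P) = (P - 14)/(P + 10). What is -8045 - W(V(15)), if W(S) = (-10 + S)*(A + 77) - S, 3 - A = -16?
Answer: -35444/5 ≈ -7088.8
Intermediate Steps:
A = 19 (A = 3 - 1*(-16) = 3 + 16 = 19)
V(P) = (-14 + P)/(10 + P)
W(S) = -960 + 95*S (W(S) = (-10 + S)*(19 + 77) - S = (-10 + S)*96 - S = (-960 + 96*S) - S = -960 + 95*S)
-8045 - W(V(15)) = -8045 - (-960 + 95*((-14 + 15)/(10 + 15))) = -8045 - (-960 + 95*(1/25)) = -8045 - (-960 + 19/5) = -8045 - 1*(-4781/5) = -8045 + 4781/5 = -35444/5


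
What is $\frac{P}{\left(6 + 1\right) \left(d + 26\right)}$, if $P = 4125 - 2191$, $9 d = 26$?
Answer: $\frac{8703}{910} \approx 9.5637$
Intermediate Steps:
$d = \frac{26}{9}$ ($d = \frac{1}{9} \cdot 26 = \frac{26}{9} \approx 2.8889$)
$P = 1934$
$\frac{P}{\left(6 + 1\right) \left(d + 26\right)} = \frac{1934}{\left(6 + 1\right) \left(\frac{26}{9} + 26\right)} = \frac{1934}{7 \cdot \frac{260}{9}} = \frac{1934}{\frac{1820}{9}} = 1934 \cdot \frac{9}{1820} = \frac{8703}{910}$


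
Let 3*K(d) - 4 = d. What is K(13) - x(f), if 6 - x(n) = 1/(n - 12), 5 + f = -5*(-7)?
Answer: -5/18 ≈ -0.27778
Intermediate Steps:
K(d) = 4/3 + d/3
f = 30 (f = -5 - 5*(-7) = -5 + 35 = 30)
x(n) = 6 - 1/(-12 + n) (x(n) = 6 - 1/(n - 12) = 6 - 1/(-12 + n))
K(13) - x(f) = (4/3 + (1/3)*13) - (-73 + 6*30)/(-12 + 30) = (4/3 + 13/3) - (-73 + 180)/18 = 17/3 - 107/18 = -5/18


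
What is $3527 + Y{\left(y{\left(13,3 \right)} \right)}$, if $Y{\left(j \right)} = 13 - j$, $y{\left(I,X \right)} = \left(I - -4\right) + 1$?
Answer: $3522$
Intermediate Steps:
$y{\left(I,X \right)} = 5 + I$ ($y{\left(I,X \right)} = \left(I + 4\right) + 1 = \left(4 + I\right) + 1 = 5 + I$)
$3527 + Y{\left(y{\left(13,3 \right)} \right)} = 3527 + \left(13 - \left(5 + 13\right)\right) = 3527 + \left(13 - 18\right) = 3527 - 5 = 3522$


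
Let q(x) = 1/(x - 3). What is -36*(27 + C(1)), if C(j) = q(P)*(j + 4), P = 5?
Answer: -1062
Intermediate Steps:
q(x) = 1/(-3 + x)
C(j) = 2 + j/2 (C(j) = (j + 4)/(-3 + 5) = (4 + j)/2 = 2 + j/2)
-36*(27 + C(1)) = -36*(27 + (2 + (½)*1)) = -36*(27 + (2 + ½)) = -36*(27 + 5/2) = -36*59/2 = -1062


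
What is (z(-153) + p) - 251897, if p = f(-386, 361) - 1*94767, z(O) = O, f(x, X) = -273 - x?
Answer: -346704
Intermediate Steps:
p = -94654 (p = (-273 - 1*(-386)) - 1*94767 = (-273 + 386) - 94767 = 113 - 94767 = -94654)
(z(-153) + p) - 251897 = (-153 - 94654) - 251897 = -94807 - 251897 = -346704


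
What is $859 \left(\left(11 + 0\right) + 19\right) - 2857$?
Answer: $22913$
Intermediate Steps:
$859 \left(\left(11 + 0\right) + 19\right) - 2857 = 859 \left(11 + 19\right) - 2857 = 859 \cdot 30 - 2857 = 25770 - 2857 = 22913$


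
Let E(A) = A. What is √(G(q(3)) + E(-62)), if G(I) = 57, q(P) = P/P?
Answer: I*√5 ≈ 2.2361*I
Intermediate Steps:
q(P) = 1
√(G(q(3)) + E(-62)) = √(57 - 62) = √(-5) = I*√5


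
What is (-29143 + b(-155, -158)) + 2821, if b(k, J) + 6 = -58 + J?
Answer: -26544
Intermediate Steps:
b(k, J) = -64 + J (b(k, J) = -6 + (-58 + J) = -64 + J)
(-29143 + b(-155, -158)) + 2821 = (-29143 + (-64 - 158)) + 2821 = (-29143 - 222) + 2821 = -29365 + 2821 = -26544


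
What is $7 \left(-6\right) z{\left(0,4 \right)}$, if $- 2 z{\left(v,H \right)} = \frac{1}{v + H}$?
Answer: $\frac{21}{4} \approx 5.25$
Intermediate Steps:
$z{\left(v,H \right)} = - \frac{1}{2 \left(H + v\right)}$ ($z{\left(v,H \right)} = - \frac{1}{2 \left(v + H\right)} = - \frac{1}{2 \left(H + v\right)}$)
$7 \left(-6\right) z{\left(0,4 \right)} = 7 \left(-6\right) \left(- \frac{1}{2 \cdot 4 + 2 \cdot 0}\right) = - 42 \left(- \frac{1}{8 + 0}\right) = - 42 \left(- \frac{1}{8}\right) = - 42 \left(\left(-1\right) \frac{1}{8}\right) = \left(-42\right) \left(- \frac{1}{8}\right) = \frac{21}{4}$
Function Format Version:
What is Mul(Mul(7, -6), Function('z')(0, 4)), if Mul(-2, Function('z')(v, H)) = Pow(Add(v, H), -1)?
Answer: Rational(21, 4) ≈ 5.2500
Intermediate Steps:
Function('z')(v, H) = Mul(Rational(-1, 2), Pow(Add(H, v), -1)) (Function('z')(v, H) = Mul(Rational(-1, 2), Pow(Add(v, H), -1)) = Mul(Rational(-1, 2), Pow(Add(H, v), -1)))
Mul(Mul(7, -6), Function('z')(0, 4)) = Mul(Mul(7, -6), Mul(-1, Pow(Add(Mul(2, 4), Mul(2, 0)), -1))) = Mul(-42, Mul(-1, Pow(Add(8, 0), -1))) = Mul(-42, Mul(-1, Pow(8, -1))) = Mul(-42, Mul(-1, Rational(1, 8))) = Mul(-42, Rational(-1, 8)) = Rational(21, 4)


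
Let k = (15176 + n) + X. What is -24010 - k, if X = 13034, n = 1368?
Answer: -53588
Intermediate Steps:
k = 29578 (k = (15176 + 1368) + 13034 = 16544 + 13034 = 29578)
-24010 - k = -24010 - 1*29578 = -24010 - 29578 = -53588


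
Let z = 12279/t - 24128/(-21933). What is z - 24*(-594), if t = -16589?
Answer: 5187127175557/363846537 ≈ 14256.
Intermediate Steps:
z = 130944085/363846537 (z = 12279/(-16589) - 24128/(-21933) = 12279*(-1/16589) - 24128*(-1/21933) = -12279/16589 + 24128/21933 = 130944085/363846537 ≈ 0.35989)
z - 24*(-594) = 130944085/363846537 - 24*(-594) = 130944085/363846537 - 1*(-14256) = 130944085/363846537 + 14256 = 5187127175557/363846537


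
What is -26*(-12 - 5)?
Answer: 442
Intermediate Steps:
-26*(-12 - 5) = -26*(-17) = 442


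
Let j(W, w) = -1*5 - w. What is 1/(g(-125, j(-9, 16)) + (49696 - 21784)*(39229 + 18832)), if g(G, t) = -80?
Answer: 1/1620598552 ≈ 6.1706e-10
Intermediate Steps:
j(W, w) = -5 - w
1/(g(-125, j(-9, 16)) + (49696 - 21784)*(39229 + 18832)) = 1/(-80 + (49696 - 21784)*(39229 + 18832)) = 1/(-80 + 27912*58061) = 1/(-80 + 1620598632) = 1/1620598552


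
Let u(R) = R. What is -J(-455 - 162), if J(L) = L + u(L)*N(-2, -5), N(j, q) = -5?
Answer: -2468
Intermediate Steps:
J(L) = -4*L (J(L) = L + L*(-5) = L - 5*L = -4*L)
-J(-455 - 162) = -(-4)*(-455 - 162) = -(-4)*(-617) = -1*2468 = -2468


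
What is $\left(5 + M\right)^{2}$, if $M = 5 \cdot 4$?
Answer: $625$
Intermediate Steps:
$M = 20$
$\left(5 + M\right)^{2} = \left(5 + 20\right)^{2} = 25^{2} = 625$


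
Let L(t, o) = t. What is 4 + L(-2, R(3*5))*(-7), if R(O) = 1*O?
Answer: 18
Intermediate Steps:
R(O) = O
4 + L(-2, R(3*5))*(-7) = 4 - 2*(-7) = 4 + 14 = 18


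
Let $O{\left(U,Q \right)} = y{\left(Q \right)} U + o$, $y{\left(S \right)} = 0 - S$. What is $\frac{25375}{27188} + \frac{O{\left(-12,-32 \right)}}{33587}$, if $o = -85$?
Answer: $\frac{119931279}{130451908} \approx 0.91935$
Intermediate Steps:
$y{\left(S \right)} = - S$
$O{\left(U,Q \right)} = -85 - Q U$ ($O{\left(U,Q \right)} = - Q U - 85 = -85 - Q U$)
$\frac{25375}{27188} + \frac{O{\left(-12,-32 \right)}}{33587} = \frac{25375}{27188} + \frac{-85 - \left(-32\right) \left(-12\right)}{33587} = 25375 \cdot \frac{1}{27188} + \left(-85 - 384\right) \frac{1}{33587} = \frac{3625}{3884} - \frac{469}{33587} = \frac{119931279}{130451908}$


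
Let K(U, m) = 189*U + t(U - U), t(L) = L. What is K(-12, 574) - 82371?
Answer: -84639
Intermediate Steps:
K(U, m) = 189*U (K(U, m) = 189*U + (U - U) = 189*U + 0 = 189*U)
K(-12, 574) - 82371 = 189*(-12) - 82371 = -2268 - 82371 = -84639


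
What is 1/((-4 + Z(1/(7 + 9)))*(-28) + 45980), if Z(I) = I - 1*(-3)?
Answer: 4/184025 ≈ 2.1736e-5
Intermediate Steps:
Z(I) = 3 + I (Z(I) = I + 3 = 3 + I)
1/((-4 + Z(1/(7 + 9)))*(-28) + 45980) = 1/((-4 + (3 + 1/(7 + 9)))*(-28) + 45980) = 1/((-4 + (3 + 1/16))*(-28) + 45980) = 1/((-4 + 49/16)*(-28) + 45980) = 1/(-15/16*(-28) + 45980) = 1/(105/4 + 45980) = 1/(184025/4) = 4/184025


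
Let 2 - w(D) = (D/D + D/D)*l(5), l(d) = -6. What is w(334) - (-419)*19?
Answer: 7975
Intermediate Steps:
w(D) = 14 (w(D) = 2 - (D/D + D/D)*(-6) = 2 - (1 + 1)*(-6) = 2 - 2*(-6) = 2 - 1*(-12) = 2 + 12 = 14)
w(334) - (-419)*19 = 14 - (-419)*19 = 14 - 1*(-7961) = 14 + 7961 = 7975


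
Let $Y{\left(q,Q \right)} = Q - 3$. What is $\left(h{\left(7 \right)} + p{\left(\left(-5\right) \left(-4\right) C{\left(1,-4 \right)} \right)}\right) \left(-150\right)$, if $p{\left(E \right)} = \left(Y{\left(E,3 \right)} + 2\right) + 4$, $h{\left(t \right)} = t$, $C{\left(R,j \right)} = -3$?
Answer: $-1950$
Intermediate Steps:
$Y{\left(q,Q \right)} = -3 + Q$
$p{\left(E \right)} = 6$ ($p{\left(E \right)} = \left(\left(-3 + 3\right) + 2\right) + 4 = \left(0 + 2\right) + 4 = 2 + 4 = 6$)
$\left(h{\left(7 \right)} + p{\left(\left(-5\right) \left(-4\right) C{\left(1,-4 \right)} \right)}\right) \left(-150\right) = \left(7 + 6\right) \left(-150\right) = 13 \left(-150\right) = -1950$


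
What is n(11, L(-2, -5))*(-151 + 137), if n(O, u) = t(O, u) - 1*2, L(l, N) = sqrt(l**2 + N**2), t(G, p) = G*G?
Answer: -1666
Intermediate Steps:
t(G, p) = G**2
L(l, N) = sqrt(N**2 + l**2)
n(O, u) = -2 + O**2 (n(O, u) = O**2 - 1*2 = O**2 - 2 = -2 + O**2)
n(11, L(-2, -5))*(-151 + 137) = (-2 + 11**2)*(-151 + 137) = (-2 + 121)*(-14) = 119*(-14) = -1666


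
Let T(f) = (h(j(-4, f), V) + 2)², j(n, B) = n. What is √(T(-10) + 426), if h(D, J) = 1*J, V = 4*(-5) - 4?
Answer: √910 ≈ 30.166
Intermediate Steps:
V = -24 (V = -20 - 4 = -24)
h(D, J) = J
T(f) = 484 (T(f) = (-24 + 2)² = (-22)² = 484)
√(T(-10) + 426) = √(484 + 426) = √910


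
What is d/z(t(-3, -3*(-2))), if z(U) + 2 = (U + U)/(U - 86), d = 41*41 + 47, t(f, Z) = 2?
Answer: -36288/43 ≈ -843.91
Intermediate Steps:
d = 1728 (d = 1681 + 47 = 1728)
z(U) = -2 + 2*U/(-86 + U) (z(U) = -2 + (U + U)/(U - 86) = -2 + (2*U)/(-86 + U) = -2 + 2*U/(-86 + U))
d/z(t(-3, -3*(-2))) = 1728/((172/(-86 + 2))) = 1728/((172/(-84))) = 1728/((172*(-1/84))) = 1728/(-43/21) = 1728*(-21/43) = -36288/43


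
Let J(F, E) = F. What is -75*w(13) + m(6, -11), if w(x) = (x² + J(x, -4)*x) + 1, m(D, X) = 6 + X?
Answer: -25430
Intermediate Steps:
w(x) = 1 + 2*x² (w(x) = (x² + x*x) + 1 = (x² + x²) + 1 = 2*x² + 1 = 1 + 2*x²)
-75*w(13) + m(6, -11) = -75*(1 + 2*13²) + (6 - 11) = -75*(1 + 2*169) - 5 = -75*(1 + 338) - 5 = -75*339 - 5 = -25425 - 5 = -25430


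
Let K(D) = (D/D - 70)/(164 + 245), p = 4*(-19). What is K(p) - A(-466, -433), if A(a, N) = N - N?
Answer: -69/409 ≈ -0.16870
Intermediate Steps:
p = -76
A(a, N) = 0
K(D) = -69/409 (K(D) = (1 - 70)/409 = -69*1/409 = -69/409)
K(p) - A(-466, -433) = -69/409 - 1*0 = -69/409 + 0 = -69/409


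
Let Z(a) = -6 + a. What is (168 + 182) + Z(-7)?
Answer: 337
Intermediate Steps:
(168 + 182) + Z(-7) = (168 + 182) + (-6 - 7) = 350 - 13 = 337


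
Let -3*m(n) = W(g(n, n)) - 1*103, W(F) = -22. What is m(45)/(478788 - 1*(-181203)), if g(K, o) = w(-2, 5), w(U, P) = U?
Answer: 125/1979973 ≈ 6.3132e-5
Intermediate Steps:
g(K, o) = -2
m(n) = 125/3 (m(n) = -(-22 - 1*103)/3 = -(-22 - 103)/3 = -⅓*(-125) = 125/3)
m(45)/(478788 - 1*(-181203)) = 125/(3*(478788 - 1*(-181203))) = 125/(3*(478788 + 181203)) = (125/3)/659991 = (125/3)*(1/659991) = 125/1979973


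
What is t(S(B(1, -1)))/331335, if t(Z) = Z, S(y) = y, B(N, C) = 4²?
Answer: 16/331335 ≈ 4.8289e-5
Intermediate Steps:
B(N, C) = 16
t(S(B(1, -1)))/331335 = 16/331335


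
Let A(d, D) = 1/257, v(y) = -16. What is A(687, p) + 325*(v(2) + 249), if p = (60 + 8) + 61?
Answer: 19461326/257 ≈ 75725.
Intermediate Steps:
p = 129 (p = 68 + 61 = 129)
A(d, D) = 1/257
A(687, p) + 325*(v(2) + 249) = 1/257 + 325*(-16 + 249) = 1/257 + 325*233 = 1/257 + 75725 = 19461326/257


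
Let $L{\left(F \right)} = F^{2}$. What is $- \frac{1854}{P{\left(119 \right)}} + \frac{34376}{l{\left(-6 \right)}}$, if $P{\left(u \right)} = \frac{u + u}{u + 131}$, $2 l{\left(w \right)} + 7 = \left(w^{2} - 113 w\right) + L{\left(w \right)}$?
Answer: $- \frac{164008762}{88417} \approx -1854.9$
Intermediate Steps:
$l{\left(w \right)} = - \frac{7}{2} + w^{2} - \frac{113 w}{2}$ ($l{\left(w \right)} = - \frac{7}{2} + \frac{\left(w^{2} - 113 w\right) + w^{2}}{2} = - \frac{7}{2} + \frac{- 113 w + 2 w^{2}}{2} = - \frac{7}{2} + \left(w^{2} - \frac{113 w}{2}\right) = - \frac{7}{2} + w^{2} - \frac{113 w}{2}$)
$P{\left(u \right)} = \frac{2 u}{131 + u}$
$- \frac{1854}{P{\left(119 \right)}} + \frac{34376}{l{\left(-6 \right)}} = - \frac{1854}{2 \cdot 119 \frac{1}{131 + 119}} + \frac{34376}{- \frac{7}{2} + \left(-6\right)^{2} - -339} = - \frac{1854}{2 \cdot 119 \cdot \frac{1}{250}} + \frac{34376}{- \frac{7}{2} + 36 + 339} = - \frac{1854}{2 \cdot 119 \cdot \frac{1}{250}} + \frac{34376}{\frac{743}{2}} = - \frac{1854}{\frac{119}{125}} + 34376 \cdot \frac{2}{743} = \left(-1854\right) \frac{125}{119} + \frac{68752}{743} = - \frac{231750}{119} + \frac{68752}{743} = - \frac{164008762}{88417}$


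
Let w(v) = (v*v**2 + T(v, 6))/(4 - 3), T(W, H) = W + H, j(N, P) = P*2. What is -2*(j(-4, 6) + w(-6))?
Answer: 408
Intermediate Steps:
j(N, P) = 2*P
T(W, H) = H + W
w(v) = 6 + v + v**3 (w(v) = (v*v**2 + (6 + v))/(4 - 3) = (v**3 + (6 + v))/1 = (6 + v + v**3)*1 = 6 + v + v**3)
-2*(j(-4, 6) + w(-6)) = -2*(2*6 + (6 - 6 + (-6)**3)) = -2*(12 + (6 - 6 - 216)) = -2*(12 - 216) = -2*(-204) = 408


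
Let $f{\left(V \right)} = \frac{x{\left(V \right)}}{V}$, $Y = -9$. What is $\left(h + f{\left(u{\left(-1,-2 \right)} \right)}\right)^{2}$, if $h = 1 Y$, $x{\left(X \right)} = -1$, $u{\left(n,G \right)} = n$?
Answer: $64$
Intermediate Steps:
$f{\left(V \right)} = - \frac{1}{V}$
$h = -9$ ($h = 1 \left(-9\right) = -9$)
$\left(h + f{\left(u{\left(-1,-2 \right)} \right)}\right)^{2} = \left(-9 - \frac{1}{-1}\right)^{2} = \left(-9 - -1\right)^{2} = \left(-9 + 1\right)^{2} = \left(-8\right)^{2} = 64$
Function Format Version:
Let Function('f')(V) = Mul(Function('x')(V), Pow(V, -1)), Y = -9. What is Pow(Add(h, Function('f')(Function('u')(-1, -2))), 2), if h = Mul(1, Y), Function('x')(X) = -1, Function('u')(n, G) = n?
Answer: 64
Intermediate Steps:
Function('f')(V) = Mul(-1, Pow(V, -1))
h = -9 (h = Mul(1, -9) = -9)
Pow(Add(h, Function('f')(Function('u')(-1, -2))), 2) = Pow(Add(-9, Mul(-1, Pow(-1, -1))), 2) = Pow(Add(-9, Mul(-1, -1)), 2) = Pow(Add(-9, 1), 2) = Pow(-8, 2) = 64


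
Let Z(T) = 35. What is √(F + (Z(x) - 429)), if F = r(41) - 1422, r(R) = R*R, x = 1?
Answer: 3*I*√15 ≈ 11.619*I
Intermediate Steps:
r(R) = R²
F = 259 (F = 41² - 1422 = 1681 - 1422 = 259)
√(F + (Z(x) - 429)) = √(259 + (35 - 429)) = √(259 - 394) = √(-135) = 3*I*√15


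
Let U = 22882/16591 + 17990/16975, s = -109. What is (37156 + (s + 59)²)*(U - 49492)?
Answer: -15791988149786656/8046635 ≈ -1.9626e+9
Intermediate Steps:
U = 19625544/8046635 (U = 22882*(1/16591) + 17990*(1/16975) = 22882/16591 + 514/485 = 19625544/8046635 ≈ 2.4390)
(37156 + (s + 59)²)*(U - 49492) = (37156 + (-109 + 59)²)*(19625544/8046635 - 49492) = (37156 + (-50)²)*(-398224433876/8046635) = (37156 + 2500)*(-398224433876/8046635) = 39656*(-398224433876/8046635) = -15791988149786656/8046635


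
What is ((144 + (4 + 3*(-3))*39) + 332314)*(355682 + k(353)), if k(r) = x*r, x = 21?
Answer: 120643033985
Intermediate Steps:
k(r) = 21*r
((144 + (4 + 3*(-3))*39) + 332314)*(355682 + k(353)) = ((144 + (4 + 3*(-3))*39) + 332314)*(355682 + 21*353) = ((144 + (4 - 9)*39) + 332314)*(355682 + 7413) = ((144 - 5*39) + 332314)*363095 = ((144 - 195) + 332314)*363095 = (-51 + 332314)*363095 = 332263*363095 = 120643033985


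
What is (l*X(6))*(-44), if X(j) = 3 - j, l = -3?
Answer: -396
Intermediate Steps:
(l*X(6))*(-44) = -3*(3 - 1*6)*(-44) = -3*(3 - 6)*(-44) = -3*(-3)*(-44) = 9*(-44) = -396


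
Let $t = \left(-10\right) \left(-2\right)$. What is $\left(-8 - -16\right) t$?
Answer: $160$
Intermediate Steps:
$t = 20$
$\left(-8 - -16\right) t = \left(-8 - -16\right) 20 = \left(-8 + 16\right) 20 = 8 \cdot 20 = 160$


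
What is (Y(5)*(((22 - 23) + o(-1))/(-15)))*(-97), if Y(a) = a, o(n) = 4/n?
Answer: -485/3 ≈ -161.67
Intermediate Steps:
(Y(5)*(((22 - 23) + o(-1))/(-15)))*(-97) = (5*(((22 - 23) + 4/(-1))/(-15)))*(-97) = (5*((-1 + 4*(-1))*(-1/15)))*(-97) = (5*((-1 - 4)*(-1/15)))*(-97) = (5*(-5*(-1/15)))*(-97) = (5*(⅓))*(-97) = (5/3)*(-97) = -485/3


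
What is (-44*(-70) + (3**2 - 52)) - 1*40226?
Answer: -37189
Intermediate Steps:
(-44*(-70) + (3**2 - 52)) - 1*40226 = (3080 + (9 - 52)) - 40226 = (3080 - 43) - 40226 = 3037 - 40226 = -37189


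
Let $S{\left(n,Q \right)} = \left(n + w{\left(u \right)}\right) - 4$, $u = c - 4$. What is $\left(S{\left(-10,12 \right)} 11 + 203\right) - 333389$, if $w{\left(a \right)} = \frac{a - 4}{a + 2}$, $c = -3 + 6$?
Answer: $-333395$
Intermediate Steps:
$c = 3$
$u = -1$ ($u = 3 - 4 = -1$)
$w{\left(a \right)} = \frac{-4 + a}{2 + a}$
$S{\left(n,Q \right)} = -9 + n$ ($S{\left(n,Q \right)} = \left(n + \frac{-4 - 1}{2 - 1}\right) - 4 = \left(n + 1^{-1} \left(-5\right)\right) - 4 = \left(n + 1 \left(-5\right)\right) - 4 = \left(n - 5\right) - 4 = \left(-5 + n\right) - 4 = -9 + n$)
$\left(S{\left(-10,12 \right)} 11 + 203\right) - 333389 = \left(\left(-9 - 10\right) 11 + 203\right) - 333389 = \left(\left(-19\right) 11 + 203\right) - 333389 = \left(-209 + 203\right) - 333389 = -6 - 333389 = -333395$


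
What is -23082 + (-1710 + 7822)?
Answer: -16970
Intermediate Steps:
-23082 + (-1710 + 7822) = -23082 + 6112 = -16970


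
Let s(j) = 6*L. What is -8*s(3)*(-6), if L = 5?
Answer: 1440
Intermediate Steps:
s(j) = 30 (s(j) = 6*5 = 30)
-8*s(3)*(-6) = -8*30*(-6) = -240*(-6) = 1440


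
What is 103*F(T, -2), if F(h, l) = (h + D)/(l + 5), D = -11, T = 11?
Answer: 0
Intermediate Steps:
F(h, l) = (-11 + h)/(5 + l) (F(h, l) = (h - 11)/(l + 5) = (-11 + h)/(5 + l))
103*F(T, -2) = 103*((-11 + 11)/(5 - 2)) = 103*(0/3) = 103*((⅓)*0) = 103*0 = 0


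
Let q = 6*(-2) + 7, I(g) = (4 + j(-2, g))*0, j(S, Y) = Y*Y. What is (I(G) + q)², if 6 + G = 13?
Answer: 25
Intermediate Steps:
j(S, Y) = Y²
G = 7 (G = -6 + 13 = 7)
I(g) = 0 (I(g) = (4 + g²)*0 = 0)
q = -5 (q = -12 + 7 = -5)
(I(G) + q)² = (0 - 5)² = (-5)² = 25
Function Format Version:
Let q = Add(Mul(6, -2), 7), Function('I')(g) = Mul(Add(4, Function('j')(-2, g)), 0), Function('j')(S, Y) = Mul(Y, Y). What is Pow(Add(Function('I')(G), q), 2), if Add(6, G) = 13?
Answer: 25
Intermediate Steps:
Function('j')(S, Y) = Pow(Y, 2)
G = 7 (G = Add(-6, 13) = 7)
Function('I')(g) = 0 (Function('I')(g) = Mul(Add(4, Pow(g, 2)), 0) = 0)
q = -5 (q = Add(-12, 7) = -5)
Pow(Add(Function('I')(G), q), 2) = Pow(Add(0, -5), 2) = Pow(-5, 2) = 25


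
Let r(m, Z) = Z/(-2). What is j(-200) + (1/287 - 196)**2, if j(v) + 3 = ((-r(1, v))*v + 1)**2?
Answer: 32954058770263/82369 ≈ 4.0008e+8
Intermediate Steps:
r(m, Z) = -Z/2 (r(m, Z) = Z*(-1/2) = -Z/2)
j(v) = -3 + (1 + v**2/2)**2 (j(v) = -3 + ((-(-1)*v/2)*v + 1)**2 = -3 + ((v/2)*v + 1)**2 = -3 + (v**2/2 + 1)**2 = -3 + (1 + v**2/2)**2)
j(-200) + (1/287 - 196)**2 = (-2 + (-200)**2 + (1/4)*(-200)**4) + (1/287 - 196)**2 = (-2 + 40000 + (1/4)*1600000000) + (1/287 - 196)**2 = (-2 + 40000 + 400000000) + (-56251/287)**2 = 400039998 + 3164175001/82369 = 32954058770263/82369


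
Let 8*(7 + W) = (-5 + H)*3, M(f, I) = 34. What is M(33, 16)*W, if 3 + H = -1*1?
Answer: -1411/4 ≈ -352.75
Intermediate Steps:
H = -4 (H = -3 - 1*1 = -3 - 1 = -4)
W = -83/8 (W = -7 + ((-5 - 4)*3)/8 = -7 + (-9*3)/8 = -7 + (⅛)*(-27) = -7 - 27/8 = -83/8 ≈ -10.375)
M(33, 16)*W = 34*(-83/8) = -1411/4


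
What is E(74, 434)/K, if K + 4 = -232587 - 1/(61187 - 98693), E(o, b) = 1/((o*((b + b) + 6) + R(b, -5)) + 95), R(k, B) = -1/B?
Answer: -6251/94172553807384 ≈ -6.6378e-11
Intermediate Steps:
E(o, b) = 1/(476/5 + o*(6 + 2*b)) (E(o, b) = 1/((o*((b + b) + 6) - 1/(-5)) + 95) = 1/((o*(2*b + 6) - 1*(-⅕)) + 95) = 1/((o*(6 + 2*b) + ⅕) + 95) = 1/((⅕ + o*(6 + 2*b)) + 95) = 1/(476/5 + o*(6 + 2*b)))
K = -8723558045/37506 (K = -4 + (-232587 - 1/(61187 - 98693)) = -4 + (-232587 - 1/(-37506)) = -4 + (-232587 - 1*(-1/37506)) = -4 + (-232587 + 1/37506) = -4 - 8723408021/37506 = -8723558045/37506 ≈ -2.3259e+5)
E(74, 434)/K = (5/(2*(238 + 15*74 + 5*434*74)))/(-8723558045/37506) = (5/(2*(238 + 1110 + 160580)))*(-37506/8723558045) = ((5/2)/161928)*(-37506/8723558045) = ((5/2)*(1/161928))*(-37506/8723558045) = (5/323856)*(-37506/8723558045) = -6251/94172553807384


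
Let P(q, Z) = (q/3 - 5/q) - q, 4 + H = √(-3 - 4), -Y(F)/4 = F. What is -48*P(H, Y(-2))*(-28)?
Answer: 448*(16*√7 + 33*I)/(√7 + 4*I) ≈ 4752.7 - 1597.6*I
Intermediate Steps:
Y(F) = -4*F
H = -4 + I*√7 (H = -4 + √(-3 - 4) = -4 + √(-7) = -4 + I*√7 ≈ -4.0 + 2.6458*I)
P(q, Z) = -5/q - 2*q/3 (P(q, Z) = (q*(⅓) - 5/q) - q = (q/3 - 5/q) - q = (-5/q + q/3) - q = -5/q - 2*q/3)
-48*P(H, Y(-2))*(-28) = -48*(-5/(-4 + I*√7) - 2*(-4 + I*√7)/3)*(-28) = -48*(-5/(-4 + I*√7) + (8/3 - 2*I*√7/3))*(-28) = -48*(8/3 - 5/(-4 + I*√7) - 2*I*√7/3)*(-28) = (-128 + 240/(-4 + I*√7) + 32*I*√7)*(-28) = 3584 - 6720/(-4 + I*√7) - 896*I*√7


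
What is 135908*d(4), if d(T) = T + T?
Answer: 1087264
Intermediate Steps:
d(T) = 2*T
135908*d(4) = 135908*(2*4) = 135908*8 = 1087264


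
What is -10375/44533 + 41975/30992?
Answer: 1547730675/1380166736 ≈ 1.1214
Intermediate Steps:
-10375/44533 + 41975/30992 = 1547730675/1380166736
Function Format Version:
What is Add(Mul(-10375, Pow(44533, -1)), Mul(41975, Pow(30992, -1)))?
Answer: Rational(1547730675, 1380166736) ≈ 1.1214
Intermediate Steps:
Add(Mul(-10375, Pow(44533, -1)), Mul(41975, Pow(30992, -1))) = Add(Mul(-10375, Rational(1, 44533)), Mul(41975, Rational(1, 30992))) = Add(Rational(-10375, 44533), Rational(41975, 30992)) = Rational(1547730675, 1380166736)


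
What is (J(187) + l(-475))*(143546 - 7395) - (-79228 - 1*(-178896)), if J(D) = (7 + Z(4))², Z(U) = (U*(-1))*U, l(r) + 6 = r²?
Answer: 30729181032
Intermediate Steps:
l(r) = -6 + r²
Z(U) = -U² (Z(U) = (-U)*U = -U²)
J(D) = 81 (J(D) = (7 - 1*4²)² = (7 - 1*16)² = (7 - 16)² = (-9)² = 81)
(J(187) + l(-475))*(143546 - 7395) - (-79228 - 1*(-178896)) = (81 + (-6 + (-475)²))*(143546 - 7395) - (-79228 - 1*(-178896)) = (81 + (-6 + 225625))*136151 - (-79228 + 178896) = (81 + 225619)*136151 - 1*99668 = 225700*136151 - 99668 = 30729280700 - 99668 = 30729181032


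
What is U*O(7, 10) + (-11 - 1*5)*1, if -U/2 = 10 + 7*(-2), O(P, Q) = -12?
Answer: -112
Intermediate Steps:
U = 8 (U = -2*(10 + 7*(-2)) = -2*(10 - 14) = -2*(-4) = 8)
U*O(7, 10) + (-11 - 1*5)*1 = 8*(-12) + (-11 - 1*5)*1 = -96 + (-11 - 5)*1 = -96 - 16*1 = -96 - 16 = -112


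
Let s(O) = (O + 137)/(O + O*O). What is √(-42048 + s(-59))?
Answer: I*√123096336279/1711 ≈ 205.06*I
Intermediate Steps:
s(O) = (137 + O)/(O + O²)
√(-42048 + s(-59)) = √(-42048 + (137 - 59)/((-59)*(1 - 59))) = √(-42048 - 1/59*78/(-58)) = √(-42048 - 1/59*(-1/58)*78) = √(-42048 + 39/1711) = √(-71944089/1711) = I*√123096336279/1711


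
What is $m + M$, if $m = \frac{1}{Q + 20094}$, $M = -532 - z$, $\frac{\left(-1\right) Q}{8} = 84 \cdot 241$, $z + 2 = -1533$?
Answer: $\frac{142283573}{141858} \approx 1003.0$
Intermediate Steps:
$z = -1535$ ($z = -2 - 1533 = -1535$)
$Q = -161952$ ($Q = - 8 \cdot 84 \cdot 241 = \left(-8\right) 20244 = -161952$)
$M = 1003$ ($M = -532 - -1535 = -532 + 1535 = 1003$)
$m = - \frac{1}{141858}$ ($m = \frac{1}{-161952 + 20094} = \frac{1}{-141858} = - \frac{1}{141858} \approx -7.0493 \cdot 10^{-6}$)
$m + M = - \frac{1}{141858} + 1003 = \frac{142283573}{141858}$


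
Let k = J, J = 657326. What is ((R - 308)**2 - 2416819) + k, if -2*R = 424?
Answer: -1489093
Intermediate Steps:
R = -212 (R = -1/2*424 = -212)
k = 657326
((R - 308)**2 - 2416819) + k = ((-212 - 308)**2 - 2416819) + 657326 = ((-520)**2 - 2416819) + 657326 = (270400 - 2416819) + 657326 = -2146419 + 657326 = -1489093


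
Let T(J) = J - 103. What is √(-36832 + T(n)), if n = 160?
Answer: 5*I*√1471 ≈ 191.77*I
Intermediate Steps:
T(J) = -103 + J
√(-36832 + T(n)) = √(-36832 + (-103 + 160)) = √(-36832 + 57) = √(-36775) = 5*I*√1471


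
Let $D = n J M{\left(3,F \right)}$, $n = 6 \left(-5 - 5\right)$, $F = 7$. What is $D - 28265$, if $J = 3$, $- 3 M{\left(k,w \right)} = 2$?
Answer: $-28145$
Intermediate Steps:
$M{\left(k,w \right)} = - \frac{2}{3}$ ($M{\left(k,w \right)} = \left(- \frac{1}{3}\right) 2 = - \frac{2}{3}$)
$n = -60$ ($n = 6 \left(-10\right) = -60$)
$D = 120$ ($D = \left(-60\right) 3 \left(- \frac{2}{3}\right) = \left(-180\right) \left(- \frac{2}{3}\right) = 120$)
$D - 28265 = 120 - 28265 = -28145$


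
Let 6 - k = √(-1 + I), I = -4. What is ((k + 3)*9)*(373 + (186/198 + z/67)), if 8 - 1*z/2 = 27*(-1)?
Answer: 22385430/737 - 2487270*I*√5/737 ≈ 30374.0 - 7546.4*I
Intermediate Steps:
z = 70 (z = 16 - 54*(-1) = 16 - 2*(-27) = 16 + 54 = 70)
k = 6 - I*√5 (k = 6 - √(-1 - 4) = 6 - √(-5) = 6 - I*√5 ≈ 6.0 - 2.2361*I)
((k + 3)*9)*(373 + (186/198 + z/67)) = (((6 - I*√5) + 3)*9)*(373 + (186/198 + 70/67)) = ((9 - I*√5)*9)*(373 + (186*(1/198) + 70*(1/67))) = (81 - 9*I*√5)*(373 + (31/33 + 70/67)) = (81 - 9*I*√5)*(373 + 4387/2211) = (81 - 9*I*√5)*(829090/2211) = 22385430/737 - 2487270*I*√5/737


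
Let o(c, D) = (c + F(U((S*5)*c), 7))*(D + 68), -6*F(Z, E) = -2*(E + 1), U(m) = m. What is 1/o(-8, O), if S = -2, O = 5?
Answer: -3/1168 ≈ -0.0025685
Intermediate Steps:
F(Z, E) = ⅓ + E/3 (F(Z, E) = -(-1)*(E + 1)/3 = -(-1)*(1 + E)/3 = -(-2 - 2*E)/6 = ⅓ + E/3)
o(c, D) = (68 + D)*(8/3 + c) (o(c, D) = (c + (⅓ + (⅓)*7))*(D + 68) = (c + (⅓ + 7/3))*(68 + D) = (c + 8/3)*(68 + D) = (8/3 + c)*(68 + D) = (68 + D)*(8/3 + c))
1/o(-8, O) = 1/(544/3 + 68*(-8) + (8/3)*5 + 5*(-8)) = 1/(544/3 - 544 + 40/3 - 40) = 1/(-1168/3) = -3/1168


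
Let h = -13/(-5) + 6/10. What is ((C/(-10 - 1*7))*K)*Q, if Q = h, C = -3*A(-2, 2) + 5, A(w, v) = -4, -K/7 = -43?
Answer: -4816/5 ≈ -963.20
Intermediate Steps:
K = 301 (K = -7*(-43) = 301)
C = 17 (C = -3*(-4) + 5 = 12 + 5 = 17)
h = 16/5 (h = -13*(-⅕) + 6*(⅒) = 13/5 + ⅗ = 16/5 ≈ 3.2000)
Q = 16/5 ≈ 3.2000
((C/(-10 - 1*7))*K)*Q = ((17/(-10 - 1*7))*301)*(16/5) = ((17/(-10 - 7))*301)*(16/5) = ((17/(-17))*301)*(16/5) = ((17*(-1/17))*301)*(16/5) = -1*301*(16/5) = -301*16/5 = -4816/5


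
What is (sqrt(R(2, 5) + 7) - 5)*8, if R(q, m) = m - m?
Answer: -40 + 8*sqrt(7) ≈ -18.834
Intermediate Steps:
R(q, m) = 0
(sqrt(R(2, 5) + 7) - 5)*8 = (sqrt(0 + 7) - 5)*8 = (sqrt(7) - 5)*8 = (-5 + sqrt(7))*8 = -40 + 8*sqrt(7)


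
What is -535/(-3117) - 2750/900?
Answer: -53935/18702 ≈ -2.8839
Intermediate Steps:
-535/(-3117) - 2750/900 = -535*(-1/3117) - 2750*1/900 = 535/3117 - 55/18 = -53935/18702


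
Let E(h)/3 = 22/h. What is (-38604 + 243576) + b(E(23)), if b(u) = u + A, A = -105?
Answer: 4712007/23 ≈ 2.0487e+5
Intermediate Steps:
E(h) = 66/h (E(h) = 3*(22/h) = 66/h)
b(u) = -105 + u (b(u) = u - 105 = -105 + u)
(-38604 + 243576) + b(E(23)) = (-38604 + 243576) + (-105 + 66/23) = 204972 + (-105 + 66*(1/23)) = 204972 + (-105 + 66/23) = 204972 - 2349/23 = 4712007/23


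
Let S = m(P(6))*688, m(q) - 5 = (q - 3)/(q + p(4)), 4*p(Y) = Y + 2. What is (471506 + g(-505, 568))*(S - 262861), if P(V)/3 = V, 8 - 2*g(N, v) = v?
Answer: -1585954927018/13 ≈ -1.2200e+11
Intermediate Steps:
p(Y) = ½ + Y/4 (p(Y) = (Y + 2)/4 = (2 + Y)/4 = ½ + Y/4)
g(N, v) = 4 - v/2
P(V) = 3*V
m(q) = 5 + (-3 + q)/(3/2 + q) (m(q) = 5 + (q - 3)/(q + (½ + (¼)*4)) = 5 + (-3 + q)/(q + (½ + 1)) = 5 + (-3 + q)/(q + 3/2) = 5 + (-3 + q)/(3/2 + q))
S = 51600/13 (S = (3*(3 + 4*(3*6))/(3 + 2*(3*6)))*688 = (3*(3 + 4*18)/(3 + 2*18))*688 = (3*(3 + 72)/(3 + 36))*688 = (3*75/39)*688 = (3*(1/39)*75)*688 = (75/13)*688 = 51600/13 ≈ 3969.2)
(471506 + g(-505, 568))*(S - 262861) = (471506 + (4 - ½*568))*(51600/13 - 262861) = (471506 + (4 - 284))*(-3365593/13) = (471506 - 280)*(-3365593/13) = 471226*(-3365593/13) = -1585954927018/13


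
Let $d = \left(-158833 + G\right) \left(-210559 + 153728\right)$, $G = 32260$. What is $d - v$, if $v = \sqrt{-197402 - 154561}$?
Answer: $7193270163 - 3 i \sqrt{39107} \approx 7.1933 \cdot 10^{9} - 593.26 i$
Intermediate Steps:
$v = 3 i \sqrt{39107}$ ($v = \sqrt{-351963} = 3 i \sqrt{39107} \approx 593.26 i$)
$d = 7193270163$ ($d = \left(-158833 + 32260\right) \left(-210559 + 153728\right) = \left(-126573\right) \left(-56831\right) = 7193270163$)
$d - v = 7193270163 - 3 i \sqrt{39107}$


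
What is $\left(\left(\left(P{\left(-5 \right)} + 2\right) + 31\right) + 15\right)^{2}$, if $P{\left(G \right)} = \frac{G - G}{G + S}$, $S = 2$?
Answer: $2304$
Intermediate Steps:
$P{\left(G \right)} = 0$ ($P{\left(G \right)} = \frac{G - G}{G + 2} = \frac{0}{2 + G} = 0$)
$\left(\left(\left(P{\left(-5 \right)} + 2\right) + 31\right) + 15\right)^{2} = \left(\left(\left(0 + 2\right) + 31\right) + 15\right)^{2} = \left(\left(2 + 31\right) + 15\right)^{2} = \left(33 + 15\right)^{2} = 48^{2} = 2304$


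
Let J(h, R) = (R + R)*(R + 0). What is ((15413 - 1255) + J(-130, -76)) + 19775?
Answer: 45485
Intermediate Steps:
J(h, R) = 2*R**2 (J(h, R) = (2*R)*R = 2*R**2)
((15413 - 1255) + J(-130, -76)) + 19775 = ((15413 - 1255) + 2*(-76)**2) + 19775 = (14158 + 2*5776) + 19775 = (14158 + 11552) + 19775 = 25710 + 19775 = 45485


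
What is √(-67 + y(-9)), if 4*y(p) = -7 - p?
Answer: I*√266/2 ≈ 8.1548*I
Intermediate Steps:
y(p) = -7/4 - p/4 (y(p) = (-7 - p)/4 = -7/4 - p/4)
√(-67 + y(-9)) = √(-67 + (-7/4 - ¼*(-9))) = √(-67 + (-7/4 + 9/4)) = √(-67 + ½) = √(-133/2) = I*√266/2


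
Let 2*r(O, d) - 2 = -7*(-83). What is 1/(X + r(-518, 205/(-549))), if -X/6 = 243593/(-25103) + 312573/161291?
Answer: 622905842/210601211599 ≈ 0.0029578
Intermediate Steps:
r(O, d) = 583/2 (r(O, d) = 1 + (-7*(-83))/2 = 1 + (1/2)*581 = 1 + 581/2 = 583/2)
X = 14512079328/311452921 (X = -6*(243593/(-25103) + 312573/161291) = -6*(243593*(-1/25103) + 312573*(1/161291)) = -6*(-243593/25103 + 312573/161291) = -6*(-2418679888/311452921) = 14512079328/311452921 ≈ 46.595)
1/(X + r(-518, 205/(-549))) = 1/(14512079328/311452921 + 583/2) = 1/(210601211599/622905842) = 622905842/210601211599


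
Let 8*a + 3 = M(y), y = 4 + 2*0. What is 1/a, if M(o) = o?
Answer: 8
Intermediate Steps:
y = 4 (y = 4 + 0 = 4)
a = ⅛ (a = -3/8 + (⅛)*4 = -3/8 + ½ = ⅛ ≈ 0.12500)
1/a = 1/(⅛) = 8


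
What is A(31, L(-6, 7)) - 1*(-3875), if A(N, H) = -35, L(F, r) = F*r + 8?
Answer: 3840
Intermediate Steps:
L(F, r) = 8 + F*r
A(31, L(-6, 7)) - 1*(-3875) = -35 - 1*(-3875) = -35 + 3875 = 3840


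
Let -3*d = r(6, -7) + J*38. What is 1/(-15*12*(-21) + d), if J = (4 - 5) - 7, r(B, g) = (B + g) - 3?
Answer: 3/11648 ≈ 0.00025755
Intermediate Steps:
r(B, g) = -3 + B + g
J = -8 (J = -1 - 7 = -8)
d = 308/3 (d = -((-3 + 6 - 7) - 8*38)/3 = -(-4 - 304)/3 = -⅓*(-308) = 308/3 ≈ 102.67)
1/(-15*12*(-21) + d) = 1/(-15*12*(-21) + 308/3) = 1/(-180*(-21) + 308/3) = 1/(3780 + 308/3) = 1/(11648/3) = 3/11648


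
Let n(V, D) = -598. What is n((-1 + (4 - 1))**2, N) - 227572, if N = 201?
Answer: -228170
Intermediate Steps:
n((-1 + (4 - 1))**2, N) - 227572 = -598 - 227572 = -228170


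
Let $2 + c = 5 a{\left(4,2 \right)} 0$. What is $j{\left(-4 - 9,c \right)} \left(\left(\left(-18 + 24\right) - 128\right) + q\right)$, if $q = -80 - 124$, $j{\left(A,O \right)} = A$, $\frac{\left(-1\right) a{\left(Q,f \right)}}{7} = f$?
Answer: $4238$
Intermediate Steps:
$a{\left(Q,f \right)} = - 7 f$
$c = -2$ ($c = -2 + 5 \left(\left(-7\right) 2\right) 0 = -2 + 5 \left(-14\right) 0 = -2 - 0 = -2 + 0 = -2$)
$q = -204$ ($q = -80 - 124 = -204$)
$j{\left(-4 - 9,c \right)} \left(\left(\left(-18 + 24\right) - 128\right) + q\right) = \left(-4 - 9\right) \left(\left(\left(-18 + 24\right) - 128\right) - 204\right) = \left(-4 - 9\right) \left(\left(6 - 128\right) - 204\right) = - 13 \left(-122 - 204\right) = \left(-13\right) \left(-326\right) = 4238$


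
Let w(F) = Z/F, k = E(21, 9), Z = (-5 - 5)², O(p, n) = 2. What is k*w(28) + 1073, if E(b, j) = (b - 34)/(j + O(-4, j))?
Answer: 82296/77 ≈ 1068.8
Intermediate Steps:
Z = 100 (Z = (-10)² = 100)
E(b, j) = (-34 + b)/(2 + j) (E(b, j) = (b - 34)/(j + 2) = (-34 + b)/(2 + j))
k = -13/11 (k = (-34 + 21)/(2 + 9) = -13/11 ≈ -1.1818)
w(F) = 100/F
k*w(28) + 1073 = -1300/(11*28) + 1073 = -13/11*25/7 + 1073 = -325/77 + 1073 = 82296/77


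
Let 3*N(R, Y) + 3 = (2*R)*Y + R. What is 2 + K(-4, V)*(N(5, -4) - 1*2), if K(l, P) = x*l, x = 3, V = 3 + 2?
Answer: 178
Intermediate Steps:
V = 5
N(R, Y) = -1 + R/3 + 2*R*Y/3 (N(R, Y) = -1 + ((2*R)*Y + R)/3 = -1 + (2*R*Y + R)/3 = -1 + (R + 2*R*Y)/3 = -1 + (R/3 + 2*R*Y/3) = -1 + R/3 + 2*R*Y/3)
K(l, P) = 3*l
2 + K(-4, V)*(N(5, -4) - 1*2) = 2 + (3*(-4))*((-1 + (1/3)*5 + (2/3)*5*(-4)) - 1*2) = 2 - 12*((-1 + 5/3 - 40/3) - 2) = 2 - 12*(-38/3 - 2) = 2 - 12*(-44/3) = 2 + 176 = 178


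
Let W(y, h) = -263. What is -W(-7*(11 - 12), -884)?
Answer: 263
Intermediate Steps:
-W(-7*(11 - 12), -884) = -1*(-263) = 263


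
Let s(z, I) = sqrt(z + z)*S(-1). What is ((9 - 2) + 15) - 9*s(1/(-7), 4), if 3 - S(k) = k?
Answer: 22 - 36*I*sqrt(14)/7 ≈ 22.0 - 19.243*I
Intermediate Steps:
S(k) = 3 - k
s(z, I) = 4*sqrt(2)*sqrt(z) (s(z, I) = sqrt(z + z)*(3 - 1*(-1)) = sqrt(2*z)*(3 + 1) = (sqrt(2)*sqrt(z))*4 = 4*sqrt(2)*sqrt(z))
((9 - 2) + 15) - 9*s(1/(-7), 4) = ((9 - 2) + 15) - 36*sqrt(2)*sqrt(1/(-7)) = (7 + 15) - 36*sqrt(2)*sqrt(-1/7) = 22 - 36*sqrt(2)*I*sqrt(7)/7 = 22 - 36*I*sqrt(14)/7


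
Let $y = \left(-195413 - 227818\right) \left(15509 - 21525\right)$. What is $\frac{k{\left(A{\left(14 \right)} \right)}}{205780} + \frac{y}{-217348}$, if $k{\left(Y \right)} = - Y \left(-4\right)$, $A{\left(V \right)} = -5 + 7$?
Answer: $- \frac{32746770559006}{2795366965} \approx -11715.0$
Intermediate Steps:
$A{\left(V \right)} = 2$
$y = 2546157696$ ($y = - 423231 \left(15509 - 21525\right) = \left(-423231\right) \left(-6016\right) = 2546157696$)
$k{\left(Y \right)} = 4 Y$
$\frac{k{\left(A{\left(14 \right)} \right)}}{205780} + \frac{y}{-217348} = \frac{4 \cdot 2}{205780} + \frac{2546157696}{-217348} = 8 \cdot \frac{1}{205780} + 2546157696 \left(- \frac{1}{217348}\right) = \frac{2}{51445} - \frac{636539424}{54337} = - \frac{32746770559006}{2795366965}$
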